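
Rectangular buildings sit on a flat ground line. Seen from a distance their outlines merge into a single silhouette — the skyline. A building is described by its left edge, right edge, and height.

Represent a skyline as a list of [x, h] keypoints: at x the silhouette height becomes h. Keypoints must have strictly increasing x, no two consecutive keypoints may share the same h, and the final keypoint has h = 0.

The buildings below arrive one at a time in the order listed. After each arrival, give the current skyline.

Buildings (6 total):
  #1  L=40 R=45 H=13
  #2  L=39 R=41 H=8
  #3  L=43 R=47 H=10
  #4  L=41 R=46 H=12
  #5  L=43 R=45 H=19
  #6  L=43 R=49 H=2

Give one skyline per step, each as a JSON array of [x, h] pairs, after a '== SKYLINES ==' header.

== SKYLINES ==
[[40,13],[45,0]]
[[39,8],[40,13],[45,0]]
[[39,8],[40,13],[45,10],[47,0]]
[[39,8],[40,13],[45,12],[46,10],[47,0]]
[[39,8],[40,13],[43,19],[45,12],[46,10],[47,0]]
[[39,8],[40,13],[43,19],[45,12],[46,10],[47,2],[49,0]]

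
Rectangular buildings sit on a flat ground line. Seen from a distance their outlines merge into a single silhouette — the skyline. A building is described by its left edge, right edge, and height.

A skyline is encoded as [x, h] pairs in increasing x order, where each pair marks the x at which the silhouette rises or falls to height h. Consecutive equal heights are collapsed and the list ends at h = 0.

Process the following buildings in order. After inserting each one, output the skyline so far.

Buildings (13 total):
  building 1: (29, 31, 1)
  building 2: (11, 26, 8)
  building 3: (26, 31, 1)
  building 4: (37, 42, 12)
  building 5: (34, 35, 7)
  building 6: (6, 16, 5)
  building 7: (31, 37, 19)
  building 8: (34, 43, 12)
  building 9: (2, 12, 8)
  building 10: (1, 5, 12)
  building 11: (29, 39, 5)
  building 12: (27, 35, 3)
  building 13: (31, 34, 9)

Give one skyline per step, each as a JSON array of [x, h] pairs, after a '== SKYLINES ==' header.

== SKYLINES ==
[[29,1],[31,0]]
[[11,8],[26,0],[29,1],[31,0]]
[[11,8],[26,1],[31,0]]
[[11,8],[26,1],[31,0],[37,12],[42,0]]
[[11,8],[26,1],[31,0],[34,7],[35,0],[37,12],[42,0]]
[[6,5],[11,8],[26,1],[31,0],[34,7],[35,0],[37,12],[42,0]]
[[6,5],[11,8],[26,1],[31,19],[37,12],[42,0]]
[[6,5],[11,8],[26,1],[31,19],[37,12],[43,0]]
[[2,8],[26,1],[31,19],[37,12],[43,0]]
[[1,12],[5,8],[26,1],[31,19],[37,12],[43,0]]
[[1,12],[5,8],[26,1],[29,5],[31,19],[37,12],[43,0]]
[[1,12],[5,8],[26,1],[27,3],[29,5],[31,19],[37,12],[43,0]]
[[1,12],[5,8],[26,1],[27,3],[29,5],[31,19],[37,12],[43,0]]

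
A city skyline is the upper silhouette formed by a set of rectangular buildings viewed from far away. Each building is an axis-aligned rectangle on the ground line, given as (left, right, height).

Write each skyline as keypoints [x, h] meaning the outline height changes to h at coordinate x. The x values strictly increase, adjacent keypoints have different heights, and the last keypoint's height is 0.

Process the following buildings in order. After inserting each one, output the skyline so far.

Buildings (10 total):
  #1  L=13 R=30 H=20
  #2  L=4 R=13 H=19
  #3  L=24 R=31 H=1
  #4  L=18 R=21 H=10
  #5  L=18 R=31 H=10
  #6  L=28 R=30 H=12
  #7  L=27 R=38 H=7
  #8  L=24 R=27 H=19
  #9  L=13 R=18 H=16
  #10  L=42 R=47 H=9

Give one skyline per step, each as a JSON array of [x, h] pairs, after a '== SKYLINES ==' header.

== SKYLINES ==
[[13,20],[30,0]]
[[4,19],[13,20],[30,0]]
[[4,19],[13,20],[30,1],[31,0]]
[[4,19],[13,20],[30,1],[31,0]]
[[4,19],[13,20],[30,10],[31,0]]
[[4,19],[13,20],[30,10],[31,0]]
[[4,19],[13,20],[30,10],[31,7],[38,0]]
[[4,19],[13,20],[30,10],[31,7],[38,0]]
[[4,19],[13,20],[30,10],[31,7],[38,0]]
[[4,19],[13,20],[30,10],[31,7],[38,0],[42,9],[47,0]]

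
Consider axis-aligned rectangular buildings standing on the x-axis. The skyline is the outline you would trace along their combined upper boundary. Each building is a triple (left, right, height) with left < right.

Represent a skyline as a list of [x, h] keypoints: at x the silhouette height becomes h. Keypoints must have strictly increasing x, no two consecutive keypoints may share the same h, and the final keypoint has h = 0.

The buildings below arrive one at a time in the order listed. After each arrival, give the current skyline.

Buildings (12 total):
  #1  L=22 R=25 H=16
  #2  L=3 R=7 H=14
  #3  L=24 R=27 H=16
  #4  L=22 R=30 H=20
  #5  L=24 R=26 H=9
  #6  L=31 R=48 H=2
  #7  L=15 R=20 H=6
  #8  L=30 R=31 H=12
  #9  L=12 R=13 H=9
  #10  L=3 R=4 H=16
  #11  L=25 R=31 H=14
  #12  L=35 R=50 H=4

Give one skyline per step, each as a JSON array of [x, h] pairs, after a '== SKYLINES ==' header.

== SKYLINES ==
[[22,16],[25,0]]
[[3,14],[7,0],[22,16],[25,0]]
[[3,14],[7,0],[22,16],[27,0]]
[[3,14],[7,0],[22,20],[30,0]]
[[3,14],[7,0],[22,20],[30,0]]
[[3,14],[7,0],[22,20],[30,0],[31,2],[48,0]]
[[3,14],[7,0],[15,6],[20,0],[22,20],[30,0],[31,2],[48,0]]
[[3,14],[7,0],[15,6],[20,0],[22,20],[30,12],[31,2],[48,0]]
[[3,14],[7,0],[12,9],[13,0],[15,6],[20,0],[22,20],[30,12],[31,2],[48,0]]
[[3,16],[4,14],[7,0],[12,9],[13,0],[15,6],[20,0],[22,20],[30,12],[31,2],[48,0]]
[[3,16],[4,14],[7,0],[12,9],[13,0],[15,6],[20,0],[22,20],[30,14],[31,2],[48,0]]
[[3,16],[4,14],[7,0],[12,9],[13,0],[15,6],[20,0],[22,20],[30,14],[31,2],[35,4],[50,0]]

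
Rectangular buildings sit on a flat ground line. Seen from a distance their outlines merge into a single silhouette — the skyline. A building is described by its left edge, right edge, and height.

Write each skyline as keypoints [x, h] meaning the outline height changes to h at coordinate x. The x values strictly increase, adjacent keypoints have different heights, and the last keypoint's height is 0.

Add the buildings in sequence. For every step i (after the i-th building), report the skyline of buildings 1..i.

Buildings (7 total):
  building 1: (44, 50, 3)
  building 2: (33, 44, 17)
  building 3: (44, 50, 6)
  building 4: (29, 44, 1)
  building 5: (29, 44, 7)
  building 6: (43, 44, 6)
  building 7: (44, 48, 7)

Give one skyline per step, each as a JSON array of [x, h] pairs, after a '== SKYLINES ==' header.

== SKYLINES ==
[[44,3],[50,0]]
[[33,17],[44,3],[50,0]]
[[33,17],[44,6],[50,0]]
[[29,1],[33,17],[44,6],[50,0]]
[[29,7],[33,17],[44,6],[50,0]]
[[29,7],[33,17],[44,6],[50,0]]
[[29,7],[33,17],[44,7],[48,6],[50,0]]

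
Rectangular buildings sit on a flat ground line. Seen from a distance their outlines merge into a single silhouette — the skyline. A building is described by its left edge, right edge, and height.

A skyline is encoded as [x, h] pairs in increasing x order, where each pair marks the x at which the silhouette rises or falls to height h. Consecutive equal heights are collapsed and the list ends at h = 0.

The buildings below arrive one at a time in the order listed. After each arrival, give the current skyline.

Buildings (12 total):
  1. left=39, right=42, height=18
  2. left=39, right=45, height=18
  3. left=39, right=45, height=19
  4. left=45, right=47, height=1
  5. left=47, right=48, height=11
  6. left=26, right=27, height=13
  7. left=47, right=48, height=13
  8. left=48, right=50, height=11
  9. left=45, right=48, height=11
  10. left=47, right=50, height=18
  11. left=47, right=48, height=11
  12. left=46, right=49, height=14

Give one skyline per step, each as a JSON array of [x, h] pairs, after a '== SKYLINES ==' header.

== SKYLINES ==
[[39,18],[42,0]]
[[39,18],[45,0]]
[[39,19],[45,0]]
[[39,19],[45,1],[47,0]]
[[39,19],[45,1],[47,11],[48,0]]
[[26,13],[27,0],[39,19],[45,1],[47,11],[48,0]]
[[26,13],[27,0],[39,19],[45,1],[47,13],[48,0]]
[[26,13],[27,0],[39,19],[45,1],[47,13],[48,11],[50,0]]
[[26,13],[27,0],[39,19],[45,11],[47,13],[48,11],[50,0]]
[[26,13],[27,0],[39,19],[45,11],[47,18],[50,0]]
[[26,13],[27,0],[39,19],[45,11],[47,18],[50,0]]
[[26,13],[27,0],[39,19],[45,11],[46,14],[47,18],[50,0]]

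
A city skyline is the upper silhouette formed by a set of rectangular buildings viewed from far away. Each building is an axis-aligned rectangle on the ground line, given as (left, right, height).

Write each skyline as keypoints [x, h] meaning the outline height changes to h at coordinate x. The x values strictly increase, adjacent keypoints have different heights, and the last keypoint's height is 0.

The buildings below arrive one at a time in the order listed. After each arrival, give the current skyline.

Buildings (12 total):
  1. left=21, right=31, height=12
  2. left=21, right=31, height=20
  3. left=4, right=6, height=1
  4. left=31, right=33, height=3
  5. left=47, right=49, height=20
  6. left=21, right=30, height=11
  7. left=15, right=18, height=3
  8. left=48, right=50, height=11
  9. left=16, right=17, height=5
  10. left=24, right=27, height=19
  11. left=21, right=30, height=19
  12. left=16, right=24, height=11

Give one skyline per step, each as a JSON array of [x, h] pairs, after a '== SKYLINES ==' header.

== SKYLINES ==
[[21,12],[31,0]]
[[21,20],[31,0]]
[[4,1],[6,0],[21,20],[31,0]]
[[4,1],[6,0],[21,20],[31,3],[33,0]]
[[4,1],[6,0],[21,20],[31,3],[33,0],[47,20],[49,0]]
[[4,1],[6,0],[21,20],[31,3],[33,0],[47,20],[49,0]]
[[4,1],[6,0],[15,3],[18,0],[21,20],[31,3],[33,0],[47,20],[49,0]]
[[4,1],[6,0],[15,3],[18,0],[21,20],[31,3],[33,0],[47,20],[49,11],[50,0]]
[[4,1],[6,0],[15,3],[16,5],[17,3],[18,0],[21,20],[31,3],[33,0],[47,20],[49,11],[50,0]]
[[4,1],[6,0],[15,3],[16,5],[17,3],[18,0],[21,20],[31,3],[33,0],[47,20],[49,11],[50,0]]
[[4,1],[6,0],[15,3],[16,5],[17,3],[18,0],[21,20],[31,3],[33,0],[47,20],[49,11],[50,0]]
[[4,1],[6,0],[15,3],[16,11],[21,20],[31,3],[33,0],[47,20],[49,11],[50,0]]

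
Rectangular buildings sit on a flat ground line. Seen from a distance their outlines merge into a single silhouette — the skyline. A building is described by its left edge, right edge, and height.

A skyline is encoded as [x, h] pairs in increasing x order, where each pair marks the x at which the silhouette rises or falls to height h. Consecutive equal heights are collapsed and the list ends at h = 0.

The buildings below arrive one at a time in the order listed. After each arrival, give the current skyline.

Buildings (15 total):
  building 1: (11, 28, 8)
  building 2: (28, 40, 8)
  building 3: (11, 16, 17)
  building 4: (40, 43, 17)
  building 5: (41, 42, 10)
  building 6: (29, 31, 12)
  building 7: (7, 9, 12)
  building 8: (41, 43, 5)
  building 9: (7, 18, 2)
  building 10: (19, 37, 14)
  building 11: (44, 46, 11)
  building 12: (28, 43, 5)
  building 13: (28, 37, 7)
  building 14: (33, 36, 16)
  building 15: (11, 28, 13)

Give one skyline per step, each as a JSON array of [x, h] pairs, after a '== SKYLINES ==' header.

== SKYLINES ==
[[11,8],[28,0]]
[[11,8],[40,0]]
[[11,17],[16,8],[40,0]]
[[11,17],[16,8],[40,17],[43,0]]
[[11,17],[16,8],[40,17],[43,0]]
[[11,17],[16,8],[29,12],[31,8],[40,17],[43,0]]
[[7,12],[9,0],[11,17],[16,8],[29,12],[31,8],[40,17],[43,0]]
[[7,12],[9,0],[11,17],[16,8],[29,12],[31,8],[40,17],[43,0]]
[[7,12],[9,2],[11,17],[16,8],[29,12],[31,8],[40,17],[43,0]]
[[7,12],[9,2],[11,17],[16,8],[19,14],[37,8],[40,17],[43,0]]
[[7,12],[9,2],[11,17],[16,8],[19,14],[37,8],[40,17],[43,0],[44,11],[46,0]]
[[7,12],[9,2],[11,17],[16,8],[19,14],[37,8],[40,17],[43,0],[44,11],[46,0]]
[[7,12],[9,2],[11,17],[16,8],[19,14],[37,8],[40,17],[43,0],[44,11],[46,0]]
[[7,12],[9,2],[11,17],[16,8],[19,14],[33,16],[36,14],[37,8],[40,17],[43,0],[44,11],[46,0]]
[[7,12],[9,2],[11,17],[16,13],[19,14],[33,16],[36,14],[37,8],[40,17],[43,0],[44,11],[46,0]]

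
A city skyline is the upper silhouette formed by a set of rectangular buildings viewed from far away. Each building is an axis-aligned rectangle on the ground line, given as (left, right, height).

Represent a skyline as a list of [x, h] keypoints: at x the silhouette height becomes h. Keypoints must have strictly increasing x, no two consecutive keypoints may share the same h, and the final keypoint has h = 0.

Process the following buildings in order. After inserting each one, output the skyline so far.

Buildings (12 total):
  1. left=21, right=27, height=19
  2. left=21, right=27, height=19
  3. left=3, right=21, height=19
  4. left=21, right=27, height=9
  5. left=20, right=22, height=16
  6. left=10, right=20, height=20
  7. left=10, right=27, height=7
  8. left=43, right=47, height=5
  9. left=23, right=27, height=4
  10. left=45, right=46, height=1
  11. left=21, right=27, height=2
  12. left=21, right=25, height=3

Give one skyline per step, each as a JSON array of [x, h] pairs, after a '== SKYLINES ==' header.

== SKYLINES ==
[[21,19],[27,0]]
[[21,19],[27,0]]
[[3,19],[27,0]]
[[3,19],[27,0]]
[[3,19],[27,0]]
[[3,19],[10,20],[20,19],[27,0]]
[[3,19],[10,20],[20,19],[27,0]]
[[3,19],[10,20],[20,19],[27,0],[43,5],[47,0]]
[[3,19],[10,20],[20,19],[27,0],[43,5],[47,0]]
[[3,19],[10,20],[20,19],[27,0],[43,5],[47,0]]
[[3,19],[10,20],[20,19],[27,0],[43,5],[47,0]]
[[3,19],[10,20],[20,19],[27,0],[43,5],[47,0]]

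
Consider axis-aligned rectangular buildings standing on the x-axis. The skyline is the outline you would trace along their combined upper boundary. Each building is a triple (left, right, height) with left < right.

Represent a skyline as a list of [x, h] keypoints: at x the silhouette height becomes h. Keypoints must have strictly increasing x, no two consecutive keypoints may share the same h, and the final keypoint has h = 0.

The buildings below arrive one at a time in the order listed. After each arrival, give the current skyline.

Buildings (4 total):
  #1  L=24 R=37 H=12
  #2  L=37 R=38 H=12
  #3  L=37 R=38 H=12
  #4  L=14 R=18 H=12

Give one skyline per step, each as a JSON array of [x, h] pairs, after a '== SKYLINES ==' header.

== SKYLINES ==
[[24,12],[37,0]]
[[24,12],[38,0]]
[[24,12],[38,0]]
[[14,12],[18,0],[24,12],[38,0]]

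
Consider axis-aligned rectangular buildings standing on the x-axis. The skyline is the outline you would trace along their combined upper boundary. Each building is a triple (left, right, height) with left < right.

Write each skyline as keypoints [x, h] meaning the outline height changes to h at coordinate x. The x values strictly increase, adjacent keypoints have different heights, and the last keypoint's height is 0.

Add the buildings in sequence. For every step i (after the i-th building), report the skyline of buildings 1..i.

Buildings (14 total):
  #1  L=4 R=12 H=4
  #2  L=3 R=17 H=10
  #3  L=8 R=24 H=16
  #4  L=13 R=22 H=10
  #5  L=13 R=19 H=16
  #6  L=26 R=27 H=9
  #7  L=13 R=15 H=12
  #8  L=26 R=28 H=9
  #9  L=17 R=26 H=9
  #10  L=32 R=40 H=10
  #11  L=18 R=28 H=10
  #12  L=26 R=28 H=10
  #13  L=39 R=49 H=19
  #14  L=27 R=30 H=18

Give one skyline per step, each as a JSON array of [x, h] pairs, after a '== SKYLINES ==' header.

== SKYLINES ==
[[4,4],[12,0]]
[[3,10],[17,0]]
[[3,10],[8,16],[24,0]]
[[3,10],[8,16],[24,0]]
[[3,10],[8,16],[24,0]]
[[3,10],[8,16],[24,0],[26,9],[27,0]]
[[3,10],[8,16],[24,0],[26,9],[27,0]]
[[3,10],[8,16],[24,0],[26,9],[28,0]]
[[3,10],[8,16],[24,9],[28,0]]
[[3,10],[8,16],[24,9],[28,0],[32,10],[40,0]]
[[3,10],[8,16],[24,10],[28,0],[32,10],[40,0]]
[[3,10],[8,16],[24,10],[28,0],[32,10],[40,0]]
[[3,10],[8,16],[24,10],[28,0],[32,10],[39,19],[49,0]]
[[3,10],[8,16],[24,10],[27,18],[30,0],[32,10],[39,19],[49,0]]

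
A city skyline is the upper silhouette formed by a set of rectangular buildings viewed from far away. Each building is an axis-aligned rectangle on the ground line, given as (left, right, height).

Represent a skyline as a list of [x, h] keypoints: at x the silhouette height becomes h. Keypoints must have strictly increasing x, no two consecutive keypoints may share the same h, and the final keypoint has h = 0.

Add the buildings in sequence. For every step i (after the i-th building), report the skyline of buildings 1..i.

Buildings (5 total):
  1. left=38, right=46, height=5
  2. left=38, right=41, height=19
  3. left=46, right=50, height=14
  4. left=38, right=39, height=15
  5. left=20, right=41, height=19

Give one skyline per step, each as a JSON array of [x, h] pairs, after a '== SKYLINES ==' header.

== SKYLINES ==
[[38,5],[46,0]]
[[38,19],[41,5],[46,0]]
[[38,19],[41,5],[46,14],[50,0]]
[[38,19],[41,5],[46,14],[50,0]]
[[20,19],[41,5],[46,14],[50,0]]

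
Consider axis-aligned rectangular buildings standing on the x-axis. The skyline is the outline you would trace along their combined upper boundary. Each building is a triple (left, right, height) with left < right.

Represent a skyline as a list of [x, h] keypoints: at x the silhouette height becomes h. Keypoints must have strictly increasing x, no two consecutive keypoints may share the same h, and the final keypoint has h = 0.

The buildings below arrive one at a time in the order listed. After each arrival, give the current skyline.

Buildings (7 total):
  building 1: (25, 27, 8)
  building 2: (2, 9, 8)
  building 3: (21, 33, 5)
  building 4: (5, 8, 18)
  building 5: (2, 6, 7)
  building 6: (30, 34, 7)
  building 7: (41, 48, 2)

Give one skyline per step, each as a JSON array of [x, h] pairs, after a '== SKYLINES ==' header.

== SKYLINES ==
[[25,8],[27,0]]
[[2,8],[9,0],[25,8],[27,0]]
[[2,8],[9,0],[21,5],[25,8],[27,5],[33,0]]
[[2,8],[5,18],[8,8],[9,0],[21,5],[25,8],[27,5],[33,0]]
[[2,8],[5,18],[8,8],[9,0],[21,5],[25,8],[27,5],[33,0]]
[[2,8],[5,18],[8,8],[9,0],[21,5],[25,8],[27,5],[30,7],[34,0]]
[[2,8],[5,18],[8,8],[9,0],[21,5],[25,8],[27,5],[30,7],[34,0],[41,2],[48,0]]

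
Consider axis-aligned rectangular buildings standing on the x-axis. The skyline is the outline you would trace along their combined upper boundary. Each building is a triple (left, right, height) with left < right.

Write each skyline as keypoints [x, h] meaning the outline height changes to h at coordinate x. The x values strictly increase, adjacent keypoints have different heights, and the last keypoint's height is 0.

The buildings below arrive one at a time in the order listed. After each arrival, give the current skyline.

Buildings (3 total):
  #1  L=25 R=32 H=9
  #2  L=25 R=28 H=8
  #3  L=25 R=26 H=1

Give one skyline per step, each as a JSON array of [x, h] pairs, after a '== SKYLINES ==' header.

== SKYLINES ==
[[25,9],[32,0]]
[[25,9],[32,0]]
[[25,9],[32,0]]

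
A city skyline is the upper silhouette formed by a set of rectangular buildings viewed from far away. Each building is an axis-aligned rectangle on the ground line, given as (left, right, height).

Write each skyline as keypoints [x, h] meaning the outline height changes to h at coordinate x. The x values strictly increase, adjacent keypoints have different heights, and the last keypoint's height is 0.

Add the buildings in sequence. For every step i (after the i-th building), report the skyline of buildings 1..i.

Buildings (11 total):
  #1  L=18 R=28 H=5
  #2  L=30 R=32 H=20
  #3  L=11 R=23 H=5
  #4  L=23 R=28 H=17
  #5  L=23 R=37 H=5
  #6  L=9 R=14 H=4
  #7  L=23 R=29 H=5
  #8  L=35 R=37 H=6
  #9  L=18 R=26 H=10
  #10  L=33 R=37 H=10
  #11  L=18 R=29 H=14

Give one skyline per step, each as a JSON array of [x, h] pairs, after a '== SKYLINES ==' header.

== SKYLINES ==
[[18,5],[28,0]]
[[18,5],[28,0],[30,20],[32,0]]
[[11,5],[28,0],[30,20],[32,0]]
[[11,5],[23,17],[28,0],[30,20],[32,0]]
[[11,5],[23,17],[28,5],[30,20],[32,5],[37,0]]
[[9,4],[11,5],[23,17],[28,5],[30,20],[32,5],[37,0]]
[[9,4],[11,5],[23,17],[28,5],[30,20],[32,5],[37,0]]
[[9,4],[11,5],[23,17],[28,5],[30,20],[32,5],[35,6],[37,0]]
[[9,4],[11,5],[18,10],[23,17],[28,5],[30,20],[32,5],[35,6],[37,0]]
[[9,4],[11,5],[18,10],[23,17],[28,5],[30,20],[32,5],[33,10],[37,0]]
[[9,4],[11,5],[18,14],[23,17],[28,14],[29,5],[30,20],[32,5],[33,10],[37,0]]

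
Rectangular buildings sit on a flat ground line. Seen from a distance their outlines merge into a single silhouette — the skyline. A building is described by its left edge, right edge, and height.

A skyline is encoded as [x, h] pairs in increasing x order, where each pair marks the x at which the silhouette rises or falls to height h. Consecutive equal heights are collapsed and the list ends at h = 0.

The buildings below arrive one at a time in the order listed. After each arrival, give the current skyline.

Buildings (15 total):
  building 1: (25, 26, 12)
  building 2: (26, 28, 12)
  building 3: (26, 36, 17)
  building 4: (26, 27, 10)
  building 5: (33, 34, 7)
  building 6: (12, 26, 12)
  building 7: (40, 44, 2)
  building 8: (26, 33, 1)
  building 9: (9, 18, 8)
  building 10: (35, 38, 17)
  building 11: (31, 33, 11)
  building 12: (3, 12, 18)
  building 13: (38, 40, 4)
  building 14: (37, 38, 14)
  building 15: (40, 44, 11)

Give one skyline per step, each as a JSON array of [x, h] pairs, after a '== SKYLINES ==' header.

== SKYLINES ==
[[25,12],[26,0]]
[[25,12],[28,0]]
[[25,12],[26,17],[36,0]]
[[25,12],[26,17],[36,0]]
[[25,12],[26,17],[36,0]]
[[12,12],[26,17],[36,0]]
[[12,12],[26,17],[36,0],[40,2],[44,0]]
[[12,12],[26,17],[36,0],[40,2],[44,0]]
[[9,8],[12,12],[26,17],[36,0],[40,2],[44,0]]
[[9,8],[12,12],[26,17],[38,0],[40,2],[44,0]]
[[9,8],[12,12],[26,17],[38,0],[40,2],[44,0]]
[[3,18],[12,12],[26,17],[38,0],[40,2],[44,0]]
[[3,18],[12,12],[26,17],[38,4],[40,2],[44,0]]
[[3,18],[12,12],[26,17],[38,4],[40,2],[44,0]]
[[3,18],[12,12],[26,17],[38,4],[40,11],[44,0]]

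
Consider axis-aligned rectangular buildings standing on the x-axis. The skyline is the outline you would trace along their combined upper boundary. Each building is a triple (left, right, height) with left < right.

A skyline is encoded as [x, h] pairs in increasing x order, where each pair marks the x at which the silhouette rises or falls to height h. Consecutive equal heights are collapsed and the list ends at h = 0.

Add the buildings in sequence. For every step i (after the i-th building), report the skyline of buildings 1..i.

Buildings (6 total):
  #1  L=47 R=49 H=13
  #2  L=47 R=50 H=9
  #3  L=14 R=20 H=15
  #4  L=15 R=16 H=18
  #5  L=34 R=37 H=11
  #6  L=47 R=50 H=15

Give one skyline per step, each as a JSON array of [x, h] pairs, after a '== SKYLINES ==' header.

== SKYLINES ==
[[47,13],[49,0]]
[[47,13],[49,9],[50,0]]
[[14,15],[20,0],[47,13],[49,9],[50,0]]
[[14,15],[15,18],[16,15],[20,0],[47,13],[49,9],[50,0]]
[[14,15],[15,18],[16,15],[20,0],[34,11],[37,0],[47,13],[49,9],[50,0]]
[[14,15],[15,18],[16,15],[20,0],[34,11],[37,0],[47,15],[50,0]]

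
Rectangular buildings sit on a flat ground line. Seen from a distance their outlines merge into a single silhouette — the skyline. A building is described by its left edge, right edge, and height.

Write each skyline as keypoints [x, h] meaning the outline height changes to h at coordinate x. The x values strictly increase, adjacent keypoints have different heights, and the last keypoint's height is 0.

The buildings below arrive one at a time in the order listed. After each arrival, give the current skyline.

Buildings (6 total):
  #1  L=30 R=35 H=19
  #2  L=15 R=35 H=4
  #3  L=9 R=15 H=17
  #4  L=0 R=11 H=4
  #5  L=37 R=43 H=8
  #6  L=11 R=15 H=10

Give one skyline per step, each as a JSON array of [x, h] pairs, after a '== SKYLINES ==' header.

== SKYLINES ==
[[30,19],[35,0]]
[[15,4],[30,19],[35,0]]
[[9,17],[15,4],[30,19],[35,0]]
[[0,4],[9,17],[15,4],[30,19],[35,0]]
[[0,4],[9,17],[15,4],[30,19],[35,0],[37,8],[43,0]]
[[0,4],[9,17],[15,4],[30,19],[35,0],[37,8],[43,0]]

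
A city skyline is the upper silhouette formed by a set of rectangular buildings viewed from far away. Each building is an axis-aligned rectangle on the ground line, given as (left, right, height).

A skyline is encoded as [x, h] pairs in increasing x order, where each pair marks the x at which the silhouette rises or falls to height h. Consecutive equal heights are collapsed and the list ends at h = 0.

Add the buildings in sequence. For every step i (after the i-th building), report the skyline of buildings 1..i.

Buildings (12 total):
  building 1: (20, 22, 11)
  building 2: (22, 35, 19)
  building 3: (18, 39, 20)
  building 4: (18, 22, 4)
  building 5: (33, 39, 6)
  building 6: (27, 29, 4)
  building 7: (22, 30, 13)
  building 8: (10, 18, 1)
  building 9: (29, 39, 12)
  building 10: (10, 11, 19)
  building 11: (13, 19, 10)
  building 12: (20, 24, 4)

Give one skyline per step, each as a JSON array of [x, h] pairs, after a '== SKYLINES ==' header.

== SKYLINES ==
[[20,11],[22,0]]
[[20,11],[22,19],[35,0]]
[[18,20],[39,0]]
[[18,20],[39,0]]
[[18,20],[39,0]]
[[18,20],[39,0]]
[[18,20],[39,0]]
[[10,1],[18,20],[39,0]]
[[10,1],[18,20],[39,0]]
[[10,19],[11,1],[18,20],[39,0]]
[[10,19],[11,1],[13,10],[18,20],[39,0]]
[[10,19],[11,1],[13,10],[18,20],[39,0]]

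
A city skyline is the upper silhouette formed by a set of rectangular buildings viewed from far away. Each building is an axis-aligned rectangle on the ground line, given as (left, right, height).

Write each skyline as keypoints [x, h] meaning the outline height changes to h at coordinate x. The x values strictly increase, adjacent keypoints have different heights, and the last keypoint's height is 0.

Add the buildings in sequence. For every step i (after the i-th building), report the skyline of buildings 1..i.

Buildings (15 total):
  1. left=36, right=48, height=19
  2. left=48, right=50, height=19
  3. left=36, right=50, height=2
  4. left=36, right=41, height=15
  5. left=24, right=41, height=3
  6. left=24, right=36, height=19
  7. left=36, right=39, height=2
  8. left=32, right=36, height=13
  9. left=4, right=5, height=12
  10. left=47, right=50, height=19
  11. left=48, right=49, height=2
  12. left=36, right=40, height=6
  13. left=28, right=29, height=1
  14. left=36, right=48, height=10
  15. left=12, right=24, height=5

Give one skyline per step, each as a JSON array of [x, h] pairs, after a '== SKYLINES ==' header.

== SKYLINES ==
[[36,19],[48,0]]
[[36,19],[50,0]]
[[36,19],[50,0]]
[[36,19],[50,0]]
[[24,3],[36,19],[50,0]]
[[24,19],[50,0]]
[[24,19],[50,0]]
[[24,19],[50,0]]
[[4,12],[5,0],[24,19],[50,0]]
[[4,12],[5,0],[24,19],[50,0]]
[[4,12],[5,0],[24,19],[50,0]]
[[4,12],[5,0],[24,19],[50,0]]
[[4,12],[5,0],[24,19],[50,0]]
[[4,12],[5,0],[24,19],[50,0]]
[[4,12],[5,0],[12,5],[24,19],[50,0]]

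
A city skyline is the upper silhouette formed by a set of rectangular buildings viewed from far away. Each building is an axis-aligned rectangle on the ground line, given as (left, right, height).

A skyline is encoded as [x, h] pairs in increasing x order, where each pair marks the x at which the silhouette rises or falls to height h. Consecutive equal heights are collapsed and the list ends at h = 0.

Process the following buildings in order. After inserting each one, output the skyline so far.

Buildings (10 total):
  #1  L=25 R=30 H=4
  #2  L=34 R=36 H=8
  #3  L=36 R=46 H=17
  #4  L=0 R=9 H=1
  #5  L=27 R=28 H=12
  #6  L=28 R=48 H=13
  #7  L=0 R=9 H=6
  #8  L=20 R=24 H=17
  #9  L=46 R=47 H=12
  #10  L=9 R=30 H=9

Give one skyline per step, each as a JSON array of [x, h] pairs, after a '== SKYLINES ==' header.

== SKYLINES ==
[[25,4],[30,0]]
[[25,4],[30,0],[34,8],[36,0]]
[[25,4],[30,0],[34,8],[36,17],[46,0]]
[[0,1],[9,0],[25,4],[30,0],[34,8],[36,17],[46,0]]
[[0,1],[9,0],[25,4],[27,12],[28,4],[30,0],[34,8],[36,17],[46,0]]
[[0,1],[9,0],[25,4],[27,12],[28,13],[36,17],[46,13],[48,0]]
[[0,6],[9,0],[25,4],[27,12],[28,13],[36,17],[46,13],[48,0]]
[[0,6],[9,0],[20,17],[24,0],[25,4],[27,12],[28,13],[36,17],[46,13],[48,0]]
[[0,6],[9,0],[20,17],[24,0],[25,4],[27,12],[28,13],[36,17],[46,13],[48,0]]
[[0,6],[9,9],[20,17],[24,9],[27,12],[28,13],[36,17],[46,13],[48,0]]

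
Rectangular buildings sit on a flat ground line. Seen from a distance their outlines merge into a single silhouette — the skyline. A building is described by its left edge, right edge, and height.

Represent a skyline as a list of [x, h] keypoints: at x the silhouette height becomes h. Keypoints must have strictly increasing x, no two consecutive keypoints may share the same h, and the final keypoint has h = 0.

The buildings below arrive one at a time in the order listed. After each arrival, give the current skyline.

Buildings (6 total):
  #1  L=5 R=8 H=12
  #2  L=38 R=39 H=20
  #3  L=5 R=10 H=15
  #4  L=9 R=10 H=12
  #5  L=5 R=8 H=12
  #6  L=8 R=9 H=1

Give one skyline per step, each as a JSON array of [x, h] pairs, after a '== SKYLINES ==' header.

== SKYLINES ==
[[5,12],[8,0]]
[[5,12],[8,0],[38,20],[39,0]]
[[5,15],[10,0],[38,20],[39,0]]
[[5,15],[10,0],[38,20],[39,0]]
[[5,15],[10,0],[38,20],[39,0]]
[[5,15],[10,0],[38,20],[39,0]]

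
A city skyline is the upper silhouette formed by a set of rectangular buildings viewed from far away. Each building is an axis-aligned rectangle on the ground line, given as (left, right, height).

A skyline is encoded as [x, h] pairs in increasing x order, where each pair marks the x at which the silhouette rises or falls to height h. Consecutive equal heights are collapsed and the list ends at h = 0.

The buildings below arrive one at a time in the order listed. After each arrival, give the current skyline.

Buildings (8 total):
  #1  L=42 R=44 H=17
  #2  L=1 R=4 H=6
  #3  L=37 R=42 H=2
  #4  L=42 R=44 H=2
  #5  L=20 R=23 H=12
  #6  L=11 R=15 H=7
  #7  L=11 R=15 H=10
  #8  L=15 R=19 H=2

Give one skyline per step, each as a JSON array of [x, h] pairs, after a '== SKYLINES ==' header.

== SKYLINES ==
[[42,17],[44,0]]
[[1,6],[4,0],[42,17],[44,0]]
[[1,6],[4,0],[37,2],[42,17],[44,0]]
[[1,6],[4,0],[37,2],[42,17],[44,0]]
[[1,6],[4,0],[20,12],[23,0],[37,2],[42,17],[44,0]]
[[1,6],[4,0],[11,7],[15,0],[20,12],[23,0],[37,2],[42,17],[44,0]]
[[1,6],[4,0],[11,10],[15,0],[20,12],[23,0],[37,2],[42,17],[44,0]]
[[1,6],[4,0],[11,10],[15,2],[19,0],[20,12],[23,0],[37,2],[42,17],[44,0]]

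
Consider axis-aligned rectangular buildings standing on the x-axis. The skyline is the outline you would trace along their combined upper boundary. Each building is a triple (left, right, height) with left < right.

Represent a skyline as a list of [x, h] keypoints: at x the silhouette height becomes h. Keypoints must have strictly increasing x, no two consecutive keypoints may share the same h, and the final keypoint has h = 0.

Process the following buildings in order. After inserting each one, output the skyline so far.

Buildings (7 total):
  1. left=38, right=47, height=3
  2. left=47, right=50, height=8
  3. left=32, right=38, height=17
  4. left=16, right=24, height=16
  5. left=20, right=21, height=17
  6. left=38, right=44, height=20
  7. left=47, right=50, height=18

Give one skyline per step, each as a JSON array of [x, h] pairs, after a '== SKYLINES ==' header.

== SKYLINES ==
[[38,3],[47,0]]
[[38,3],[47,8],[50,0]]
[[32,17],[38,3],[47,8],[50,0]]
[[16,16],[24,0],[32,17],[38,3],[47,8],[50,0]]
[[16,16],[20,17],[21,16],[24,0],[32,17],[38,3],[47,8],[50,0]]
[[16,16],[20,17],[21,16],[24,0],[32,17],[38,20],[44,3],[47,8],[50,0]]
[[16,16],[20,17],[21,16],[24,0],[32,17],[38,20],[44,3],[47,18],[50,0]]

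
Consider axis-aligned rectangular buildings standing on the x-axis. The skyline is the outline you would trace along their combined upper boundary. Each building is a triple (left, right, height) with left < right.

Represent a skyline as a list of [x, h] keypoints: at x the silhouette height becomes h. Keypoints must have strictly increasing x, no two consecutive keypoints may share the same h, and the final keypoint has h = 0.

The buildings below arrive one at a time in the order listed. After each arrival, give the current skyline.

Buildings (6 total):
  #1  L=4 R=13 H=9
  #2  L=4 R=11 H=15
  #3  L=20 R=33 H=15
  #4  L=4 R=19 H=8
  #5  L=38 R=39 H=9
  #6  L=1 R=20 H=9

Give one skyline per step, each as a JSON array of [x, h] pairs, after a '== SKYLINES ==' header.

== SKYLINES ==
[[4,9],[13,0]]
[[4,15],[11,9],[13,0]]
[[4,15],[11,9],[13,0],[20,15],[33,0]]
[[4,15],[11,9],[13,8],[19,0],[20,15],[33,0]]
[[4,15],[11,9],[13,8],[19,0],[20,15],[33,0],[38,9],[39,0]]
[[1,9],[4,15],[11,9],[20,15],[33,0],[38,9],[39,0]]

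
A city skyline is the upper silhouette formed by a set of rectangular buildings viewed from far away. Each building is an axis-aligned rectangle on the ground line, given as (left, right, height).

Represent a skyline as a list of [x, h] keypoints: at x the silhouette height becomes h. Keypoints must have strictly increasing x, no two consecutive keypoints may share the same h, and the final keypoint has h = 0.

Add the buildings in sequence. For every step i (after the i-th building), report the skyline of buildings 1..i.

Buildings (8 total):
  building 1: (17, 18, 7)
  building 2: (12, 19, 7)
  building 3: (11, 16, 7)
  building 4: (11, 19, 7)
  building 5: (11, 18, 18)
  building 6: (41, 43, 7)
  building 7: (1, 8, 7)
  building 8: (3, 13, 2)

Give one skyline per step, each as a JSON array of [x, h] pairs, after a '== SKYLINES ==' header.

== SKYLINES ==
[[17,7],[18,0]]
[[12,7],[19,0]]
[[11,7],[19,0]]
[[11,7],[19,0]]
[[11,18],[18,7],[19,0]]
[[11,18],[18,7],[19,0],[41,7],[43,0]]
[[1,7],[8,0],[11,18],[18,7],[19,0],[41,7],[43,0]]
[[1,7],[8,2],[11,18],[18,7],[19,0],[41,7],[43,0]]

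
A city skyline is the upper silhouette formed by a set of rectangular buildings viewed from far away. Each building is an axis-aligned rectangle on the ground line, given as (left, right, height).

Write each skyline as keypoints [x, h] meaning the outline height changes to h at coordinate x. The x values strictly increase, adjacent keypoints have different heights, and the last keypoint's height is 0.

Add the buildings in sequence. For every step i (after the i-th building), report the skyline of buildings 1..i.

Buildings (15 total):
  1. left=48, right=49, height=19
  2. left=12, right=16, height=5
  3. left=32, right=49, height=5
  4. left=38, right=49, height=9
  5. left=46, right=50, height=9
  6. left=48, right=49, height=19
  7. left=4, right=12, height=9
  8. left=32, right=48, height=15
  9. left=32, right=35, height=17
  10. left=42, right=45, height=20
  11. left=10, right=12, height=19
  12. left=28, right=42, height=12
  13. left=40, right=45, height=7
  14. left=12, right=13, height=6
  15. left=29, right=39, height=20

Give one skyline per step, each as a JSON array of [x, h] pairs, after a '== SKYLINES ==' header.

== SKYLINES ==
[[48,19],[49,0]]
[[12,5],[16,0],[48,19],[49,0]]
[[12,5],[16,0],[32,5],[48,19],[49,0]]
[[12,5],[16,0],[32,5],[38,9],[48,19],[49,0]]
[[12,5],[16,0],[32,5],[38,9],[48,19],[49,9],[50,0]]
[[12,5],[16,0],[32,5],[38,9],[48,19],[49,9],[50,0]]
[[4,9],[12,5],[16,0],[32,5],[38,9],[48,19],[49,9],[50,0]]
[[4,9],[12,5],[16,0],[32,15],[48,19],[49,9],[50,0]]
[[4,9],[12,5],[16,0],[32,17],[35,15],[48,19],[49,9],[50,0]]
[[4,9],[12,5],[16,0],[32,17],[35,15],[42,20],[45,15],[48,19],[49,9],[50,0]]
[[4,9],[10,19],[12,5],[16,0],[32,17],[35,15],[42,20],[45,15],[48,19],[49,9],[50,0]]
[[4,9],[10,19],[12,5],[16,0],[28,12],[32,17],[35,15],[42,20],[45,15],[48,19],[49,9],[50,0]]
[[4,9],[10,19],[12,5],[16,0],[28,12],[32,17],[35,15],[42,20],[45,15],[48,19],[49,9],[50,0]]
[[4,9],[10,19],[12,6],[13,5],[16,0],[28,12],[32,17],[35,15],[42,20],[45,15],[48,19],[49,9],[50,0]]
[[4,9],[10,19],[12,6],[13,5],[16,0],[28,12],[29,20],[39,15],[42,20],[45,15],[48,19],[49,9],[50,0]]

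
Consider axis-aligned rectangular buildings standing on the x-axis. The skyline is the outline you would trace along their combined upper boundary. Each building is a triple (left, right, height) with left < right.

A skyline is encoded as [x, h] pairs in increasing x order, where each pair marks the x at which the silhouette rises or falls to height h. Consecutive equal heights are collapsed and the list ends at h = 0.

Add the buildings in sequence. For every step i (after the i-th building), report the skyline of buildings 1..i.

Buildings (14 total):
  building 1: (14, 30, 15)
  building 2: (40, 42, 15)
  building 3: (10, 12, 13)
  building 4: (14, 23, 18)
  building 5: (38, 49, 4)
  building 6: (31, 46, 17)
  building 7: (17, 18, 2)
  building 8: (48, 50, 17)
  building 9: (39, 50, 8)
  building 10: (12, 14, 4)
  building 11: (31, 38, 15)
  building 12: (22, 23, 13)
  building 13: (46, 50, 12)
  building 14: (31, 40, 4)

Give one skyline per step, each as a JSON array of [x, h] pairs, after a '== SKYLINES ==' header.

== SKYLINES ==
[[14,15],[30,0]]
[[14,15],[30,0],[40,15],[42,0]]
[[10,13],[12,0],[14,15],[30,0],[40,15],[42,0]]
[[10,13],[12,0],[14,18],[23,15],[30,0],[40,15],[42,0]]
[[10,13],[12,0],[14,18],[23,15],[30,0],[38,4],[40,15],[42,4],[49,0]]
[[10,13],[12,0],[14,18],[23,15],[30,0],[31,17],[46,4],[49,0]]
[[10,13],[12,0],[14,18],[23,15],[30,0],[31,17],[46,4],[49,0]]
[[10,13],[12,0],[14,18],[23,15],[30,0],[31,17],[46,4],[48,17],[50,0]]
[[10,13],[12,0],[14,18],[23,15],[30,0],[31,17],[46,8],[48,17],[50,0]]
[[10,13],[12,4],[14,18],[23,15],[30,0],[31,17],[46,8],[48,17],[50,0]]
[[10,13],[12,4],[14,18],[23,15],[30,0],[31,17],[46,8],[48,17],[50,0]]
[[10,13],[12,4],[14,18],[23,15],[30,0],[31,17],[46,8],[48,17],[50,0]]
[[10,13],[12,4],[14,18],[23,15],[30,0],[31,17],[46,12],[48,17],[50,0]]
[[10,13],[12,4],[14,18],[23,15],[30,0],[31,17],[46,12],[48,17],[50,0]]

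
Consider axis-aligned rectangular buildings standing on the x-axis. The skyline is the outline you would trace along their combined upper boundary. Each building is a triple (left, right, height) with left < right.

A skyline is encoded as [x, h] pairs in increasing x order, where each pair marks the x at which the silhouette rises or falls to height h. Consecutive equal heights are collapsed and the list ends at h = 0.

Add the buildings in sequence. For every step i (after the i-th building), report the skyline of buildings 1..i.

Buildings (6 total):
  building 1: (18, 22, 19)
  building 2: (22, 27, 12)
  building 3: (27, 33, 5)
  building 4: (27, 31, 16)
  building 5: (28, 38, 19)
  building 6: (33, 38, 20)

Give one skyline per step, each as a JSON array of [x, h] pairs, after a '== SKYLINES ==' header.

== SKYLINES ==
[[18,19],[22,0]]
[[18,19],[22,12],[27,0]]
[[18,19],[22,12],[27,5],[33,0]]
[[18,19],[22,12],[27,16],[31,5],[33,0]]
[[18,19],[22,12],[27,16],[28,19],[38,0]]
[[18,19],[22,12],[27,16],[28,19],[33,20],[38,0]]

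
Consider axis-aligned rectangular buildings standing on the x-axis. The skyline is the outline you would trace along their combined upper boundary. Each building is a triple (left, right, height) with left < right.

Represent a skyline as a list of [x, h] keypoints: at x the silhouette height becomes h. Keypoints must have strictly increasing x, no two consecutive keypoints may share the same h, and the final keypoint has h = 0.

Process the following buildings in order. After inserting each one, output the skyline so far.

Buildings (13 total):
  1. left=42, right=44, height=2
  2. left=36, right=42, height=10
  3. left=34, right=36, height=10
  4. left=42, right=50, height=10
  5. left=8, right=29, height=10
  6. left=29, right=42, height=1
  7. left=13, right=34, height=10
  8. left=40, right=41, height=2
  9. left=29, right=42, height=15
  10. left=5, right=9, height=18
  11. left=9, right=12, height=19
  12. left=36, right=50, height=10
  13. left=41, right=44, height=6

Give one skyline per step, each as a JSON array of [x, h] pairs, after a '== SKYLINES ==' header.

== SKYLINES ==
[[42,2],[44,0]]
[[36,10],[42,2],[44,0]]
[[34,10],[42,2],[44,0]]
[[34,10],[50,0]]
[[8,10],[29,0],[34,10],[50,0]]
[[8,10],[29,1],[34,10],[50,0]]
[[8,10],[50,0]]
[[8,10],[50,0]]
[[8,10],[29,15],[42,10],[50,0]]
[[5,18],[9,10],[29,15],[42,10],[50,0]]
[[5,18],[9,19],[12,10],[29,15],[42,10],[50,0]]
[[5,18],[9,19],[12,10],[29,15],[42,10],[50,0]]
[[5,18],[9,19],[12,10],[29,15],[42,10],[50,0]]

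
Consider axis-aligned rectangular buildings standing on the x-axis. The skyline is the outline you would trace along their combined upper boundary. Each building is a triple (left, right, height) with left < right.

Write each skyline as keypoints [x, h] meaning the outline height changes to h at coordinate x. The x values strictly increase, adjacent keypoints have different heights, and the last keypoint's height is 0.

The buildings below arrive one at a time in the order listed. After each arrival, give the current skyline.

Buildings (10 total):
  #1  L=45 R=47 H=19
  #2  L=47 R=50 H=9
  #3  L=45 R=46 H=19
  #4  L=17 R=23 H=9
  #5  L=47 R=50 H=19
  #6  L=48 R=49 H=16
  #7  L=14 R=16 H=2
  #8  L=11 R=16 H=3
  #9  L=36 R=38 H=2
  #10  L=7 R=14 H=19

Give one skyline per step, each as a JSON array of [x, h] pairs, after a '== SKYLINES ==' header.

== SKYLINES ==
[[45,19],[47,0]]
[[45,19],[47,9],[50,0]]
[[45,19],[47,9],[50,0]]
[[17,9],[23,0],[45,19],[47,9],[50,0]]
[[17,9],[23,0],[45,19],[50,0]]
[[17,9],[23,0],[45,19],[50,0]]
[[14,2],[16,0],[17,9],[23,0],[45,19],[50,0]]
[[11,3],[16,0],[17,9],[23,0],[45,19],[50,0]]
[[11,3],[16,0],[17,9],[23,0],[36,2],[38,0],[45,19],[50,0]]
[[7,19],[14,3],[16,0],[17,9],[23,0],[36,2],[38,0],[45,19],[50,0]]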